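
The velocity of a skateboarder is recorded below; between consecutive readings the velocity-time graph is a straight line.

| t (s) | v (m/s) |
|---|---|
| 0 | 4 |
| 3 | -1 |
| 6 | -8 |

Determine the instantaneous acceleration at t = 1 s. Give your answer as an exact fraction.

Acceleration is the slope of the v-t graph on 0–3 s: (-1 − 4)/(3 − 0) = -5/3 m/s².

-5/3 m/s²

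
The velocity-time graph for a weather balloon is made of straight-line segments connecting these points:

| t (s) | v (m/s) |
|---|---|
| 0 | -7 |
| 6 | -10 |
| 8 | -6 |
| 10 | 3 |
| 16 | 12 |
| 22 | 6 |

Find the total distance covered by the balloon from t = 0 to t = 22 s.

Total distance travelled is ∫|v| dt — sum the magnitudes of each area piece.
0–6 s: |½(-7 + -10)(6)| = 51 m
6–8 s: |½(-10 + -6)(2)| = 16 m
8–10 s: v = 0 at t = 28/3 s; triangle areas 4 + 1 = 5 m
10–16 s: |½(3 + 12)(6)| = 45 m
16–22 s: |½(12 + 6)(6)| = 54 m
Total distance = 171 m

171 m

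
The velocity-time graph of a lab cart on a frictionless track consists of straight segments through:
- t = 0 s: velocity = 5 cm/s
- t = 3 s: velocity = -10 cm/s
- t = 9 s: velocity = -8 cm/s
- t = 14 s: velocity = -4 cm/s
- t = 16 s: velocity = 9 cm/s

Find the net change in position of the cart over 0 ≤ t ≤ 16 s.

-86.5 cm

Displacement is the signed area under the v-t curve.
0–3 s: ½(5 + -10)(3) = -7.5 cm
3–9 s: ½(-10 + -8)(6) = -54 cm
9–14 s: ½(-8 + -4)(5) = -30 cm
14–16 s: ½(-4 + 9)(2) = 5 cm
Net displacement = -86.5 cm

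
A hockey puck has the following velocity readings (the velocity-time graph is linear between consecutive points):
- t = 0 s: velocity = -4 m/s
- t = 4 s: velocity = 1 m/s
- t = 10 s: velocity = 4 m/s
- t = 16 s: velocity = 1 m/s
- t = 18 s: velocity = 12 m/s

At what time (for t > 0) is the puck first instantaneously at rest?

t = 3.2 s

v changes sign on 0–4 s (from -4 to 1); the graph is linear there, so v = 0 at t = 0 + (4)·(4 − 0)/(1 − -4) = 3.2 s.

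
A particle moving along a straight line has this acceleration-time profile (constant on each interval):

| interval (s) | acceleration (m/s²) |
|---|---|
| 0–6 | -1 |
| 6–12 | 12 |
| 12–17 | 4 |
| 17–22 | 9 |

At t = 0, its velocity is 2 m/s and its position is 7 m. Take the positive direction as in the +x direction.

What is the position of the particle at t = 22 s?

On each constant-a segment, Δv = aΔt and Δx = v₀Δt + ½aΔt²; chain segment to segment.
0–6 s: v starts 2 m/s; Δx = 2·6 + ½·-1·6² = -6 m; v ends -4 m/s.
6–12 s: v starts -4 m/s; Δx = -4·6 + ½·12·6² = 192 m; v ends 68 m/s.
12–17 s: v starts 68 m/s; Δx = 68·5 + ½·4·5² = 390 m; v ends 88 m/s.
17–22 s: v starts 88 m/s; Δx = 88·5 + ½·9·5² = 552.5 m; v ends 133 m/s.
x(22) = 7 + Σ Δx = 1135.5 m.

1135.5 m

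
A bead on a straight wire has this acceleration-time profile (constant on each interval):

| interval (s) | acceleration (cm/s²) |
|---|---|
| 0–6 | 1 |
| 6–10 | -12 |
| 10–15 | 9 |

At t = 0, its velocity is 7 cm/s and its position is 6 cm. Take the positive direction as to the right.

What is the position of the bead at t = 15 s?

-40.5 cm

On each constant-a segment, Δv = aΔt and Δx = v₀Δt + ½aΔt²; chain segment to segment.
0–6 s: v starts 7 cm/s; Δx = 7·6 + ½·1·6² = 60 cm; v ends 13 cm/s.
6–10 s: v starts 13 cm/s; Δx = 13·4 + ½·-12·4² = -44 cm; v ends -35 cm/s.
10–15 s: v starts -35 cm/s; Δx = -35·5 + ½·9·5² = -62.5 cm; v ends 10 cm/s.
x(15) = 6 + Σ Δx = -40.5 cm.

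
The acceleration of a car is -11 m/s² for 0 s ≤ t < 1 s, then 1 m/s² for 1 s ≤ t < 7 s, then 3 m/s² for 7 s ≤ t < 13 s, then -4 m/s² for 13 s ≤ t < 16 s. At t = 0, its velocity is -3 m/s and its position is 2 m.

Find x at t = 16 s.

On each constant-a segment, Δv = aΔt and Δx = v₀Δt + ½aΔt²; chain segment to segment.
0–1 s: v starts -3 m/s; Δx = -3·1 + ½·-11·1² = -8.5 m; v ends -14 m/s.
1–7 s: v starts -14 m/s; Δx = -14·6 + ½·1·6² = -66 m; v ends -8 m/s.
7–13 s: v starts -8 m/s; Δx = -8·6 + ½·3·6² = 6 m; v ends 10 m/s.
13–16 s: v starts 10 m/s; Δx = 10·3 + ½·-4·3² = 12 m; v ends -2 m/s.
x(16) = 2 + Σ Δx = -54.5 m.

-54.5 m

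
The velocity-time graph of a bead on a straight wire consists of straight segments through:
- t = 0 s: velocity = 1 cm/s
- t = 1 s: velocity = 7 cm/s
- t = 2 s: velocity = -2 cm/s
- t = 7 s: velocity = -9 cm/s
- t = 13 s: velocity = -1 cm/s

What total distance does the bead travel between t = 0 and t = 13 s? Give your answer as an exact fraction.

Total distance travelled is ∫|v| dt — sum the magnitudes of each area piece.
0–1 s: |½(1 + 7)(1)| = 4 cm
1–2 s: v = 0 at t = 16/9 s; triangle areas 49/18 + 2/9 = 53/18 cm
2–7 s: |½(-2 + -9)(5)| = 27.5 cm
7–13 s: |½(-9 + -1)(6)| = 30 cm
Total distance = 580/9 cm

580/9 cm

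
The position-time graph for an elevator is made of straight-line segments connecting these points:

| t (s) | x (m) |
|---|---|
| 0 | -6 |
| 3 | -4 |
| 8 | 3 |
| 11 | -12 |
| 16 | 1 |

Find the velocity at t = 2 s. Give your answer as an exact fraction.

2/3 m/s

Velocity is the slope of the x-t graph on 0–3 s: (-4 − -6)/(3 − 0) = 2/3 m/s.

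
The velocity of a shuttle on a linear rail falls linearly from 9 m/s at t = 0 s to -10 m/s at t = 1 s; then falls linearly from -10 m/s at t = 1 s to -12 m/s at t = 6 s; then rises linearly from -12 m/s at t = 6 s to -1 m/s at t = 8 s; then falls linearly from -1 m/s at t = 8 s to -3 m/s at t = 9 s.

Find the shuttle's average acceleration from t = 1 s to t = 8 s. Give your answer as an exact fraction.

Average acceleration = Δv/Δt = (-1 − -10)/(8 − 1) = 9/7 m/s².

9/7 m/s²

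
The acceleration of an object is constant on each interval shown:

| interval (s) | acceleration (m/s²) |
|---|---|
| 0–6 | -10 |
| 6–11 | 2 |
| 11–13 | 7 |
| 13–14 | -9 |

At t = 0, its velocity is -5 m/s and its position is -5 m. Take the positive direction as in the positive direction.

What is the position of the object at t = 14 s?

On each constant-a segment, Δv = aΔt and Δx = v₀Δt + ½aΔt²; chain segment to segment.
0–6 s: v starts -5 m/s; Δx = -5·6 + ½·-10·6² = -210 m; v ends -65 m/s.
6–11 s: v starts -65 m/s; Δx = -65·5 + ½·2·5² = -300 m; v ends -55 m/s.
11–13 s: v starts -55 m/s; Δx = -55·2 + ½·7·2² = -96 m; v ends -41 m/s.
13–14 s: v starts -41 m/s; Δx = -41·1 + ½·-9·1² = -45.5 m; v ends -50 m/s.
x(14) = -5 + Σ Δx = -656.5 m.

-656.5 m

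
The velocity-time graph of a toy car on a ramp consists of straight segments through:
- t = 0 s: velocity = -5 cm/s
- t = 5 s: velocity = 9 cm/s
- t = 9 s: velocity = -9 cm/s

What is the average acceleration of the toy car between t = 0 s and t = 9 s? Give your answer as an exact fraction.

-4/9 cm/s²

Average acceleration = Δv/Δt = (-9 − -5)/(9 − 0) = -4/9 cm/s².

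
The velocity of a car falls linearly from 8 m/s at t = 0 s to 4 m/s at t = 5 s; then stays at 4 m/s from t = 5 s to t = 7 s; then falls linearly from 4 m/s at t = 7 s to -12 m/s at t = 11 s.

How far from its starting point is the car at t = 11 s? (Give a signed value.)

Net displacement equals the area under the velocity-time graph (areas below the axis count negative).
0–5 s: ½(8 + 4)(5) = 30 m
5–7 s: 4 × 2 = 8 m
7–11 s: ½(4 + -12)(4) = -16 m
Net displacement = 22 m

22 m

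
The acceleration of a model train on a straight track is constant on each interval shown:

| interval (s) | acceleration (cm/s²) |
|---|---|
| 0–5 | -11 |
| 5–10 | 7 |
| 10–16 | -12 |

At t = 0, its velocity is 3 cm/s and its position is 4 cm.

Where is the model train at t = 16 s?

On each constant-a segment, Δv = aΔt and Δx = v₀Δt + ½aΔt²; chain segment to segment.
0–5 s: v starts 3 cm/s; Δx = 3·5 + ½·-11·5² = -122.5 cm; v ends -52 cm/s.
5–10 s: v starts -52 cm/s; Δx = -52·5 + ½·7·5² = -172.5 cm; v ends -17 cm/s.
10–16 s: v starts -17 cm/s; Δx = -17·6 + ½·-12·6² = -318 cm; v ends -89 cm/s.
x(16) = 4 + Σ Δx = -609 cm.

-609 cm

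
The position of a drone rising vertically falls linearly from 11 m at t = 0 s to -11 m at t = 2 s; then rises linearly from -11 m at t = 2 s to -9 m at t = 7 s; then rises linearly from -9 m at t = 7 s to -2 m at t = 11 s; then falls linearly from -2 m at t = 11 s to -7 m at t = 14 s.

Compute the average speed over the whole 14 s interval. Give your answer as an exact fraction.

Average speed = (total path length)/(elapsed time); on a piecewise-linear x-t graph the path length is Σ|Δx|.
0–2 s: |Δx| = |-11 − 11| = 22 m
2–7 s: |Δx| = |-9 − -11| = 2 m
7–11 s: |Δx| = |-2 − -9| = 7 m
11–14 s: |Δx| = |-7 − -2| = 5 m
Total path = 36 m; average speed = 36/14 = 18/7 m/s.

18/7 m/s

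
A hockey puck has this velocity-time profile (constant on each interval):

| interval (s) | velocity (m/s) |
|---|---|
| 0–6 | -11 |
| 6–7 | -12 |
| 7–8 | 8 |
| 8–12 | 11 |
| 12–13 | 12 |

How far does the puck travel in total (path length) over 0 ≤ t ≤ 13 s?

Distance (not displacement) is the total path length: add the absolute areas under v-t.
0–6 s: |-11| × 6 = 66 m
6–7 s: |-12| × 1 = 12 m
7–8 s: |8| × 1 = 8 m
8–12 s: |11| × 4 = 44 m
12–13 s: |12| × 1 = 12 m
Total distance = 142 m

142 m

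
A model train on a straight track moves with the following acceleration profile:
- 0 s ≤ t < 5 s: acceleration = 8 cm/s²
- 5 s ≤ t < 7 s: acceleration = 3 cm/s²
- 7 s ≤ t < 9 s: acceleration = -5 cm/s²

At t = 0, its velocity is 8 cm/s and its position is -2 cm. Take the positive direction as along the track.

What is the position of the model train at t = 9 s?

On each constant-a segment, Δv = aΔt and Δx = v₀Δt + ½aΔt²; chain segment to segment.
0–5 s: v starts 8 cm/s; Δx = 8·5 + ½·8·5² = 140 cm; v ends 48 cm/s.
5–7 s: v starts 48 cm/s; Δx = 48·2 + ½·3·2² = 102 cm; v ends 54 cm/s.
7–9 s: v starts 54 cm/s; Δx = 54·2 + ½·-5·2² = 98 cm; v ends 44 cm/s.
x(9) = -2 + Σ Δx = 338 cm.

338 cm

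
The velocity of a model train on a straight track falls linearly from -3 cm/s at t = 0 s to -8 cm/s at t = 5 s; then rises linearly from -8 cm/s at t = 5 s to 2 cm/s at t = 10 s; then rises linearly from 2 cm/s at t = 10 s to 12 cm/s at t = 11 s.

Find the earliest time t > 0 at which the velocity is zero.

t = 9 s

v changes sign on 5–10 s (from -8 to 2); the graph is linear there, so v = 0 at t = 5 + (8)·(10 − 5)/(2 − -8) = 9 s.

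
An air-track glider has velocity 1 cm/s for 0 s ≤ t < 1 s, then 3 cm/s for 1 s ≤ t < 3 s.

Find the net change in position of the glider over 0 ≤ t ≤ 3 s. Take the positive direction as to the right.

Net displacement equals the area under the velocity-time graph (areas below the axis count negative).
0–1 s: 1 × 1 = 1 cm
1–3 s: 3 × 2 = 6 cm
Net displacement = 7 cm

7 cm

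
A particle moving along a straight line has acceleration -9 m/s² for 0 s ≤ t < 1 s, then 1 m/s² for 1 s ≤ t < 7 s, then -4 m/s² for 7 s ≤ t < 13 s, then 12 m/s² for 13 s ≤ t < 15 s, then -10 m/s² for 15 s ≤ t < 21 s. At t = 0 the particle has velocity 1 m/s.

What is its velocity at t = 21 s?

Δv equals the area under the a-t graph; then v = v₀ + Δv.
0–1 s: -9 × 1 = -9 m/s
1–7 s: 1 × 6 = 6 m/s
7–13 s: -4 × 6 = -24 m/s
13–15 s: 12 × 2 = 24 m/s
15–21 s: -10 × 6 = -60 m/s
Δv = -63 m/s, so v(21) = 1 + (-63) = -62 m/s.

-62 m/s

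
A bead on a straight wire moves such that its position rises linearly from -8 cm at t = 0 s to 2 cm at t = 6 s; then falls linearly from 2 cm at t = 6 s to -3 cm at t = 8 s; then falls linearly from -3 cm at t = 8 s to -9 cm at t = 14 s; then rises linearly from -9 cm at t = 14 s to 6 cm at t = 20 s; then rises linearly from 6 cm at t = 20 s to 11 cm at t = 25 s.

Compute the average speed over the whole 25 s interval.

1.64 cm/s

Average speed = (total path length)/(elapsed time); on a piecewise-linear x-t graph the path length is Σ|Δx|.
0–6 s: |Δx| = |2 − -8| = 10 cm
6–8 s: |Δx| = |-3 − 2| = 5 cm
8–14 s: |Δx| = |-9 − -3| = 6 cm
14–20 s: |Δx| = |6 − -9| = 15 cm
20–25 s: |Δx| = |11 − 6| = 5 cm
Total path = 41 cm; average speed = 41/25 = 1.64 cm/s.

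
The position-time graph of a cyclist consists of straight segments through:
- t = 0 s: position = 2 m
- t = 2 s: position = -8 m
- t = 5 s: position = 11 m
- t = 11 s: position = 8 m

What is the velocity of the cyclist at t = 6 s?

Velocity is the slope of the x-t graph on 5–11 s: (8 − 11)/(11 − 5) = -0.5 m/s.

-0.5 m/s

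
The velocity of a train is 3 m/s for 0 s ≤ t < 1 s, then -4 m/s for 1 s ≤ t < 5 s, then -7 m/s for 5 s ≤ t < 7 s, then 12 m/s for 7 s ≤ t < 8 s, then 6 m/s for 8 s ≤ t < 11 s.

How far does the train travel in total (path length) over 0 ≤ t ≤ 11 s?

Total distance travelled is ∫|v| dt — sum the magnitudes of each area piece.
0–1 s: |3| × 1 = 3 m
1–5 s: |-4| × 4 = 16 m
5–7 s: |-7| × 2 = 14 m
7–8 s: |12| × 1 = 12 m
8–11 s: |6| × 3 = 18 m
Total distance = 63 m

63 m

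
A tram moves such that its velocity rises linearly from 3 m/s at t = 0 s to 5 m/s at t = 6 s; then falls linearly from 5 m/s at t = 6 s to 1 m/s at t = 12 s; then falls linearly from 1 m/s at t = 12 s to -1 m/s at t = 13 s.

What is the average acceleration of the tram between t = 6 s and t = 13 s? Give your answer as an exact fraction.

Average acceleration = Δv/Δt = (-1 − 5)/(13 − 6) = -6/7 m/s².

-6/7 m/s²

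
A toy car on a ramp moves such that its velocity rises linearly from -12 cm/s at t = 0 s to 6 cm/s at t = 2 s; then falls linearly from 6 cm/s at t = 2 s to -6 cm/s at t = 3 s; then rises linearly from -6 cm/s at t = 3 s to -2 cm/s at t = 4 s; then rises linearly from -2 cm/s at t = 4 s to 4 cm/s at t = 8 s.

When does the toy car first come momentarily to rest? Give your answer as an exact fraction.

v changes sign on 0–2 s (from -12 to 6); the graph is linear there, so v = 0 at t = 0 + (12)·(2 − 0)/(6 − -12) = 4/3 s.

t = 4/3 s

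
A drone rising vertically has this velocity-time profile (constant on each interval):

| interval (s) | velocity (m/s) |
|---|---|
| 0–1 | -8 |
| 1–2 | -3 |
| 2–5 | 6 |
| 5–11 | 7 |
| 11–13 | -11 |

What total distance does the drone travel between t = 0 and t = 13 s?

Total distance travelled is ∫|v| dt — sum the magnitudes of each area piece.
0–1 s: |-8| × 1 = 8 m
1–2 s: |-3| × 1 = 3 m
2–5 s: |6| × 3 = 18 m
5–11 s: |7| × 6 = 42 m
11–13 s: |-11| × 2 = 22 m
Total distance = 93 m

93 m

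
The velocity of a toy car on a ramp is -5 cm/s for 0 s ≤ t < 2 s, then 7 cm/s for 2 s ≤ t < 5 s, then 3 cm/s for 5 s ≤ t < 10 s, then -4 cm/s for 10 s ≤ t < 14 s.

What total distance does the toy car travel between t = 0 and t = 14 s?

Total distance travelled is ∫|v| dt — sum the magnitudes of each area piece.
0–2 s: |-5| × 2 = 10 cm
2–5 s: |7| × 3 = 21 cm
5–10 s: |3| × 5 = 15 cm
10–14 s: |-4| × 4 = 16 cm
Total distance = 62 cm

62 cm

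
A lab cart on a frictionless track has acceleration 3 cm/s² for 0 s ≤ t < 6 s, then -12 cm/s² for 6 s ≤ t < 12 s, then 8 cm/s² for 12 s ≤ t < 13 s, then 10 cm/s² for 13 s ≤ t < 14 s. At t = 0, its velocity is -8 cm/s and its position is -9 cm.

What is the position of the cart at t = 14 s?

-266 cm

On each constant-a segment, Δv = aΔt and Δx = v₀Δt + ½aΔt²; chain segment to segment.
0–6 s: v starts -8 cm/s; Δx = -8·6 + ½·3·6² = 6 cm; v ends 10 cm/s.
6–12 s: v starts 10 cm/s; Δx = 10·6 + ½·-12·6² = -156 cm; v ends -62 cm/s.
12–13 s: v starts -62 cm/s; Δx = -62·1 + ½·8·1² = -58 cm; v ends -54 cm/s.
13–14 s: v starts -54 cm/s; Δx = -54·1 + ½·10·1² = -49 cm; v ends -44 cm/s.
x(14) = -9 + Σ Δx = -266 cm.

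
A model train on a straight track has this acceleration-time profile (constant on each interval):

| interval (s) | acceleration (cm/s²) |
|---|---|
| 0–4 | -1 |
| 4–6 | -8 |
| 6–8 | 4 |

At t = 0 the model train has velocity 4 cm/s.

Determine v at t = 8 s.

-8 cm/s

Δv equals the area under the a-t graph; then v = v₀ + Δv.
0–4 s: -1 × 4 = -4 cm/s
4–6 s: -8 × 2 = -16 cm/s
6–8 s: 4 × 2 = 8 cm/s
Δv = -12 cm/s, so v(8) = 4 + (-12) = -8 cm/s.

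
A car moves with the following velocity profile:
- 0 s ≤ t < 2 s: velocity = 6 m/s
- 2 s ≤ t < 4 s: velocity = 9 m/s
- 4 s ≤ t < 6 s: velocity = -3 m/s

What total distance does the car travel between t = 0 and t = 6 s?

36 m

Distance (not displacement) is the total path length: add the absolute areas under v-t.
0–2 s: |6| × 2 = 12 m
2–4 s: |9| × 2 = 18 m
4–6 s: |-3| × 2 = 6 m
Total distance = 36 m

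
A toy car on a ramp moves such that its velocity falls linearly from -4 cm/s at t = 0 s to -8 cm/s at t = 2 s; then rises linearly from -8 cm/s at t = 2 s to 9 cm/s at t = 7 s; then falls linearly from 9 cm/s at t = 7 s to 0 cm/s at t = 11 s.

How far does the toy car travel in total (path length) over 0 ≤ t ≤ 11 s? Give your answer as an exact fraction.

Total distance travelled is ∫|v| dt — sum the magnitudes of each area piece.
0–2 s: |½(-4 + -8)(2)| = 12 cm
2–7 s: v = 0 at t = 74/17 s; triangle areas 160/17 + 405/34 = 725/34 cm
7–11 s: |½(9 + 0)(4)| = 18 cm
Total distance = 1745/34 cm

1745/34 cm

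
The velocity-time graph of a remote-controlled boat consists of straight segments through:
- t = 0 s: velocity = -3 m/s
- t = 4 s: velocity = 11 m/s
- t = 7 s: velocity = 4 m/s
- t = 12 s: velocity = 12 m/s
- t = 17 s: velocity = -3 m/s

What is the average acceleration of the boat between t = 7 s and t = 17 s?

-0.7 m/s²

Average acceleration = Δv/Δt = (-3 − 4)/(17 − 7) = -0.7 m/s².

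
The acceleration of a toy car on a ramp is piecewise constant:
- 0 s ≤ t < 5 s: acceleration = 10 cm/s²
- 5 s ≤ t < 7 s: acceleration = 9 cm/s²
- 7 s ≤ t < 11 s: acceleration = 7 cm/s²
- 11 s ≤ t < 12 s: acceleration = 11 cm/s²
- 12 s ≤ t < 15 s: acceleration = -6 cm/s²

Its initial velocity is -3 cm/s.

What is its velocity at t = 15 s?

86 cm/s

Δv equals the area under the a-t graph; then v = v₀ + Δv.
0–5 s: 10 × 5 = 50 cm/s
5–7 s: 9 × 2 = 18 cm/s
7–11 s: 7 × 4 = 28 cm/s
11–12 s: 11 × 1 = 11 cm/s
12–15 s: -6 × 3 = -18 cm/s
Δv = 89 cm/s, so v(15) = -3 + (89) = 86 cm/s.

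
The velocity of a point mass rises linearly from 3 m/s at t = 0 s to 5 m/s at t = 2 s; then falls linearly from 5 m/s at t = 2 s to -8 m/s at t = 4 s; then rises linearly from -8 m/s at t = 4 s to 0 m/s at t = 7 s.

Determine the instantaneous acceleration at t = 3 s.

Acceleration is the slope of the v-t graph on 2–4 s: (-8 − 5)/(4 − 2) = -6.5 m/s².

-6.5 m/s²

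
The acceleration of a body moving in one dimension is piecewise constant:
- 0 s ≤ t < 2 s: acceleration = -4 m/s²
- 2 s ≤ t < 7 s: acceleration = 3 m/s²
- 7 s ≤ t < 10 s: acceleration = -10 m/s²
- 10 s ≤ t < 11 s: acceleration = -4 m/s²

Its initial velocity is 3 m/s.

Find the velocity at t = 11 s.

-24 m/s

Δv equals the area under the a-t graph; then v = v₀ + Δv.
0–2 s: -4 × 2 = -8 m/s
2–7 s: 3 × 5 = 15 m/s
7–10 s: -10 × 3 = -30 m/s
10–11 s: -4 × 1 = -4 m/s
Δv = -27 m/s, so v(11) = 3 + (-27) = -24 m/s.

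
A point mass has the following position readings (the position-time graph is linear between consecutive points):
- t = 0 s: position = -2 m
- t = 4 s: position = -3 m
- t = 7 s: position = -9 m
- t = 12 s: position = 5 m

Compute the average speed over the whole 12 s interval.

Average speed = (total path length)/(elapsed time); on a piecewise-linear x-t graph the path length is Σ|Δx|.
0–4 s: |Δx| = |-3 − -2| = 1 m
4–7 s: |Δx| = |-9 − -3| = 6 m
7–12 s: |Δx| = |5 − -9| = 14 m
Total path = 21 m; average speed = 21/12 = 1.75 m/s.

1.75 m/s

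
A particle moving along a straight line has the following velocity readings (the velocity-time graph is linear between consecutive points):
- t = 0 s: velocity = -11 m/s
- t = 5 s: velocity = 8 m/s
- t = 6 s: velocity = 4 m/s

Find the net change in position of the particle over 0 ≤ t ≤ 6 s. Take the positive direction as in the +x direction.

Displacement is the signed area under the v-t curve.
0–5 s: ½(-11 + 8)(5) = -7.5 m
5–6 s: ½(8 + 4)(1) = 6 m
Net displacement = -1.5 m

-1.5 m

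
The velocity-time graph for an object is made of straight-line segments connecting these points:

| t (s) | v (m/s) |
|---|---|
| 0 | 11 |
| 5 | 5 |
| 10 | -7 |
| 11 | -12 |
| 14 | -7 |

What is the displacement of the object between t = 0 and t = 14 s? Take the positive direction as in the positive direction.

Displacement is the signed area under the v-t curve.
0–5 s: ½(11 + 5)(5) = 40 m
5–10 s: ½(5 + -7)(5) = -5 m
10–11 s: ½(-7 + -12)(1) = -9.5 m
11–14 s: ½(-12 + -7)(3) = -28.5 m
Net displacement = -3 m

-3 m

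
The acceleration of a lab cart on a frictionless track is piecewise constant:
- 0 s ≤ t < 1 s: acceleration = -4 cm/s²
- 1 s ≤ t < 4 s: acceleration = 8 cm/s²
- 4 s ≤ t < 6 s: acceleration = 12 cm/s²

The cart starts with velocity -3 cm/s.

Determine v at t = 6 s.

Δv equals the area under the a-t graph; then v = v₀ + Δv.
0–1 s: -4 × 1 = -4 cm/s
1–4 s: 8 × 3 = 24 cm/s
4–6 s: 12 × 2 = 24 cm/s
Δv = 44 cm/s, so v(6) = -3 + (44) = 41 cm/s.

41 cm/s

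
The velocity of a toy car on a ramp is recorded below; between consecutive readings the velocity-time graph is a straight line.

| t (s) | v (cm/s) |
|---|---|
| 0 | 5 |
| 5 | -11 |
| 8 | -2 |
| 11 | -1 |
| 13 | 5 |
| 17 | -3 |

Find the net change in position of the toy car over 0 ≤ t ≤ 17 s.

Displacement is the signed area under the v-t curve.
0–5 s: ½(5 + -11)(5) = -15 cm
5–8 s: ½(-11 + -2)(3) = -19.5 cm
8–11 s: ½(-2 + -1)(3) = -4.5 cm
11–13 s: ½(-1 + 5)(2) = 4 cm
13–17 s: ½(5 + -3)(4) = 4 cm
Net displacement = -31 cm

-31 cm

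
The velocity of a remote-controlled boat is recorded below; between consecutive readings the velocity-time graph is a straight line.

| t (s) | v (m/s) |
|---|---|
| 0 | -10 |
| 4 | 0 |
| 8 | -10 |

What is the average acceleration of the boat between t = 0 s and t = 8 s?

Average acceleration = Δv/Δt = (-10 − -10)/(8 − 0) = 0 m/s².

0 m/s²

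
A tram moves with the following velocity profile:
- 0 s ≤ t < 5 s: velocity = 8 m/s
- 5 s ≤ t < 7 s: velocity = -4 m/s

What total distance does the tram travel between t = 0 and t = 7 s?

48 m

Total distance travelled is ∫|v| dt — sum the magnitudes of each area piece.
0–5 s: |8| × 5 = 40 m
5–7 s: |-4| × 2 = 8 m
Total distance = 48 m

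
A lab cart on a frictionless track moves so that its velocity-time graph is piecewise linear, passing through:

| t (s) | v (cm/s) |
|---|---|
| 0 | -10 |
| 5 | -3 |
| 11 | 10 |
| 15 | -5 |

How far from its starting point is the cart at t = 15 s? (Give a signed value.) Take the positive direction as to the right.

Displacement is the signed area under the v-t curve.
0–5 s: ½(-10 + -3)(5) = -32.5 cm
5–11 s: ½(-3 + 10)(6) = 21 cm
11–15 s: ½(10 + -5)(4) = 10 cm
Net displacement = -1.5 cm

-1.5 cm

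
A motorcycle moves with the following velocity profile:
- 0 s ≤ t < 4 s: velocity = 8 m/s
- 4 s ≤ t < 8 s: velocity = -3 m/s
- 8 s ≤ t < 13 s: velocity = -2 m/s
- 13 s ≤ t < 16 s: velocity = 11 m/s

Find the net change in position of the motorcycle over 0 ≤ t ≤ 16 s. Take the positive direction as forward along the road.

43 m

Displacement is the signed area under the v-t curve.
0–4 s: 8 × 4 = 32 m
4–8 s: -3 × 4 = -12 m
8–13 s: -2 × 5 = -10 m
13–16 s: 11 × 3 = 33 m
Net displacement = 43 m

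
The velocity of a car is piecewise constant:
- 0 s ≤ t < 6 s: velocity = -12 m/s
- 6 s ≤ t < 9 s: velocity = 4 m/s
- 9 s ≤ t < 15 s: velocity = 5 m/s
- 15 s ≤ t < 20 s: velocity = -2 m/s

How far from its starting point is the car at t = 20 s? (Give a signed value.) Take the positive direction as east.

Net displacement equals the area under the velocity-time graph (areas below the axis count negative).
0–6 s: -12 × 6 = -72 m
6–9 s: 4 × 3 = 12 m
9–15 s: 5 × 6 = 30 m
15–20 s: -2 × 5 = -10 m
Net displacement = -40 m

-40 m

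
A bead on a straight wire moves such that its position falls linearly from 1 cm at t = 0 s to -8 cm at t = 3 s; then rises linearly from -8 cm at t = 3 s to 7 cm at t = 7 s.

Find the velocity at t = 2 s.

-3 cm/s

Velocity is the slope of the x-t graph on 0–3 s: (-8 − 1)/(3 − 0) = -3 cm/s.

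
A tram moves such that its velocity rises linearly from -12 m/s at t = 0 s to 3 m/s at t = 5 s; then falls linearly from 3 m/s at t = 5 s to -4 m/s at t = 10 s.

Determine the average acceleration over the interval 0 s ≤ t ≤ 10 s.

0.8 m/s²

Average acceleration = Δv/Δt = (-4 − -12)/(10 − 0) = 0.8 m/s².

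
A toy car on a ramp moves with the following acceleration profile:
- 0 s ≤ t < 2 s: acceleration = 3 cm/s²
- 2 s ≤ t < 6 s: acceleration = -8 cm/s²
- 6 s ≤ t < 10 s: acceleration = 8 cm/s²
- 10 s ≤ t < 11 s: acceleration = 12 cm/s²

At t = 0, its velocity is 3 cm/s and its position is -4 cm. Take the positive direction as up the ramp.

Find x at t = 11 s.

On each constant-a segment, Δv = aΔt and Δx = v₀Δt + ½aΔt²; chain segment to segment.
0–2 s: v starts 3 cm/s; Δx = 3·2 + ½·3·2² = 12 cm; v ends 9 cm/s.
2–6 s: v starts 9 cm/s; Δx = 9·4 + ½·-8·4² = -28 cm; v ends -23 cm/s.
6–10 s: v starts -23 cm/s; Δx = -23·4 + ½·8·4² = -28 cm; v ends 9 cm/s.
10–11 s: v starts 9 cm/s; Δx = 9·1 + ½·12·1² = 15 cm; v ends 21 cm/s.
x(11) = -4 + Σ Δx = -33 cm.

-33 cm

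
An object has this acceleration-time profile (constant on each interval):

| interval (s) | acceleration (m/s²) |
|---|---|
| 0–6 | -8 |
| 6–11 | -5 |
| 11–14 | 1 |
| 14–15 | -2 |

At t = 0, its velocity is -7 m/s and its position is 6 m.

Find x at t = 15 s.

On each constant-a segment, Δv = aΔt and Δx = v₀Δt + ½aΔt²; chain segment to segment.
0–6 s: v starts -7 m/s; Δx = -7·6 + ½·-8·6² = -186 m; v ends -55 m/s.
6–11 s: v starts -55 m/s; Δx = -55·5 + ½·-5·5² = -337.5 m; v ends -80 m/s.
11–14 s: v starts -80 m/s; Δx = -80·3 + ½·1·3² = -235.5 m; v ends -77 m/s.
14–15 s: v starts -77 m/s; Δx = -77·1 + ½·-2·1² = -78 m; v ends -79 m/s.
x(15) = 6 + Σ Δx = -831 m.

-831 m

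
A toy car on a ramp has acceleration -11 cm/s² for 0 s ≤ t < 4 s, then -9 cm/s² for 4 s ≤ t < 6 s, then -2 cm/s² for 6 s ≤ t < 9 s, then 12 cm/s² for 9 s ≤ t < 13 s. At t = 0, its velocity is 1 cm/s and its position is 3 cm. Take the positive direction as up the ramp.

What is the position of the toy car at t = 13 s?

-549 cm

On each constant-a segment, Δv = aΔt and Δx = v₀Δt + ½aΔt²; chain segment to segment.
0–4 s: v starts 1 cm/s; Δx = 1·4 + ½·-11·4² = -84 cm; v ends -43 cm/s.
4–6 s: v starts -43 cm/s; Δx = -43·2 + ½·-9·2² = -104 cm; v ends -61 cm/s.
6–9 s: v starts -61 cm/s; Δx = -61·3 + ½·-2·3² = -192 cm; v ends -67 cm/s.
9–13 s: v starts -67 cm/s; Δx = -67·4 + ½·12·4² = -172 cm; v ends -19 cm/s.
x(13) = 3 + Σ Δx = -549 cm.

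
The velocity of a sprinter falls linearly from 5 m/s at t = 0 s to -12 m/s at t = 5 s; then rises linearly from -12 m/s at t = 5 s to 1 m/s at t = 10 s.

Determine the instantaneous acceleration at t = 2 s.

-3.4 m/s²

Acceleration is the slope of the v-t graph on 0–5 s: (-12 − 5)/(5 − 0) = -3.4 m/s².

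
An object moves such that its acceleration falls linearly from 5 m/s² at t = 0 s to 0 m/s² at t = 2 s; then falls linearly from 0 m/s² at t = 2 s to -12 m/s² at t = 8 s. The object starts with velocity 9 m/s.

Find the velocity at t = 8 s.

-22 m/s

Δv equals the area under the a-t graph; then v = v₀ + Δv.
0–2 s: ½(5 + 0)(2) = 5 m/s
2–8 s: ½(0 + -12)(6) = -36 m/s
Δv = -31 m/s, so v(8) = 9 + (-31) = -22 m/s.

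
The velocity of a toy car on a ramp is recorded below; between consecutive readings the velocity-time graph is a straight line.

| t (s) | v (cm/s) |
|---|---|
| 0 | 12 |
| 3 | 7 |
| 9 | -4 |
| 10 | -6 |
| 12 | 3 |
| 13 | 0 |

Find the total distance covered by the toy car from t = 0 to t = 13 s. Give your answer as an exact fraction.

Distance (not displacement) is the total path length: add the absolute areas under v-t.
0–3 s: |½(12 + 7)(3)| = 28.5 cm
3–9 s: v = 0 at t = 75/11 s; triangle areas 147/11 + 48/11 = 195/11 cm
9–10 s: |½(-4 + -6)(1)| = 5 cm
10–12 s: v = 0 at t = 34/3 s; triangle areas 4 + 1 = 5 cm
12–13 s: |½(3 + 0)(1)| = 1.5 cm
Total distance = 635/11 cm

635/11 cm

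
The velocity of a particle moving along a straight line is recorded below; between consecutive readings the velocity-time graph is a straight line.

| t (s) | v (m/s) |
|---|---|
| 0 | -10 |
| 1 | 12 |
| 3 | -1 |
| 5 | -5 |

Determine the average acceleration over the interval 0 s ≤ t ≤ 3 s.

Average acceleration = Δv/Δt = (-1 − -10)/(3 − 0) = 3 m/s².

3 m/s²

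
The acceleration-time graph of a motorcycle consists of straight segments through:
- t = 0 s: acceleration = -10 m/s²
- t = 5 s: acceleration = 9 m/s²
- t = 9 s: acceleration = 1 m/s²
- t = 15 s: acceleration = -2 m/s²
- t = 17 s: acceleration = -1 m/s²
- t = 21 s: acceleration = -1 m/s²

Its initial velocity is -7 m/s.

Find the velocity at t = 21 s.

Δv equals the area under the a-t graph; then v = v₀ + Δv.
0–5 s: ½(-10 + 9)(5) = -2.5 m/s
5–9 s: ½(9 + 1)(4) = 20 m/s
9–15 s: ½(1 + -2)(6) = -3 m/s
15–17 s: ½(-2 + -1)(2) = -3 m/s
17–21 s: -1 × 4 = -4 m/s
Δv = 7.5 m/s, so v(21) = -7 + (7.5) = 0.5 m/s.

0.5 m/s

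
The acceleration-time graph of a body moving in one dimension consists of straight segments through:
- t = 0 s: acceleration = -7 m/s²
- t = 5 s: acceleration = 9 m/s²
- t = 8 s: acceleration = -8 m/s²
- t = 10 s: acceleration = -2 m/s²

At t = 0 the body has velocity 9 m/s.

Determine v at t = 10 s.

Δv equals the area under the a-t graph; then v = v₀ + Δv.
0–5 s: ½(-7 + 9)(5) = 5 m/s
5–8 s: ½(9 + -8)(3) = 1.5 m/s
8–10 s: ½(-8 + -2)(2) = -10 m/s
Δv = -3.5 m/s, so v(10) = 9 + (-3.5) = 5.5 m/s.

5.5 m/s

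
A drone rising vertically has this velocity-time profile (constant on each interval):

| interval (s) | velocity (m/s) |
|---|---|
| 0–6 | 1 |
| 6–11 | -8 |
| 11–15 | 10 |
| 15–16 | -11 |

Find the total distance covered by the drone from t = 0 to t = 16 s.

97 m

Total distance travelled is ∫|v| dt — sum the magnitudes of each area piece.
0–6 s: |1| × 6 = 6 m
6–11 s: |-8| × 5 = 40 m
11–15 s: |10| × 4 = 40 m
15–16 s: |-11| × 1 = 11 m
Total distance = 97 m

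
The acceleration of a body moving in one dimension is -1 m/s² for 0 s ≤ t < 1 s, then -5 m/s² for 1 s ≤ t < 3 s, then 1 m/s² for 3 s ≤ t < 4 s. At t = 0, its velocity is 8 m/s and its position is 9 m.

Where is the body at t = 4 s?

18 m

On each constant-a segment, Δv = aΔt and Δx = v₀Δt + ½aΔt²; chain segment to segment.
0–1 s: v starts 8 m/s; Δx = 8·1 + ½·-1·1² = 7.5 m; v ends 7 m/s.
1–3 s: v starts 7 m/s; Δx = 7·2 + ½·-5·2² = 4 m; v ends -3 m/s.
3–4 s: v starts -3 m/s; Δx = -3·1 + ½·1·1² = -2.5 m; v ends -2 m/s.
x(4) = 9 + Σ Δx = 18 m.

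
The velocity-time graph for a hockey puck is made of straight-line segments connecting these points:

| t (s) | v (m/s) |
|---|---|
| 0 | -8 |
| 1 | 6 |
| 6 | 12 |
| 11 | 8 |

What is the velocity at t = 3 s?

On 1–6 s the graph is linear from 6 to 12 m/s: v(3) = 6 + (12 − 6)·(3 − 1)/(6 − 1) = 8.4 m/s.

8.4 m/s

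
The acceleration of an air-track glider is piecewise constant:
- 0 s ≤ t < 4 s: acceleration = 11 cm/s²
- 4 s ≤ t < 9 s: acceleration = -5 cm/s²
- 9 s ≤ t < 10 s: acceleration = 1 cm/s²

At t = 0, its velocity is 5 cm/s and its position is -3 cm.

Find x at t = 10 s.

312 cm

On each constant-a segment, Δv = aΔt and Δx = v₀Δt + ½aΔt²; chain segment to segment.
0–4 s: v starts 5 cm/s; Δx = 5·4 + ½·11·4² = 108 cm; v ends 49 cm/s.
4–9 s: v starts 49 cm/s; Δx = 49·5 + ½·-5·5² = 182.5 cm; v ends 24 cm/s.
9–10 s: v starts 24 cm/s; Δx = 24·1 + ½·1·1² = 24.5 cm; v ends 25 cm/s.
x(10) = -3 + Σ Δx = 312 cm.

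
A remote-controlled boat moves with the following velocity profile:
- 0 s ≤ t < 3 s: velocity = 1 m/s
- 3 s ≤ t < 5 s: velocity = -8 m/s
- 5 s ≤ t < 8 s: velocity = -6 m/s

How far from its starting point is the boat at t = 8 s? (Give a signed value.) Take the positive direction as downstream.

-31 m

Displacement is the signed area under the v-t curve.
0–3 s: 1 × 3 = 3 m
3–5 s: -8 × 2 = -16 m
5–8 s: -6 × 3 = -18 m
Net displacement = -31 m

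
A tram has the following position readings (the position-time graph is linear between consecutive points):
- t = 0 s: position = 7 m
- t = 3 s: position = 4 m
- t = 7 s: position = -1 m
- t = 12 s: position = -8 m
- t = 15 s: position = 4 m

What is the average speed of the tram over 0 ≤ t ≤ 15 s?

1.8 m/s

Average speed = (total path length)/(elapsed time); on a piecewise-linear x-t graph the path length is Σ|Δx|.
0–3 s: |Δx| = |4 − 7| = 3 m
3–7 s: |Δx| = |-1 − 4| = 5 m
7–12 s: |Δx| = |-8 − -1| = 7 m
12–15 s: |Δx| = |4 − -8| = 12 m
Total path = 27 m; average speed = 27/15 = 1.8 m/s.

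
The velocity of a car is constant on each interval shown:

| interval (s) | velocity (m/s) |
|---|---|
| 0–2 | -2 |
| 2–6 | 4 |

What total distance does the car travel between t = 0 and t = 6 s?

20 m

Total distance travelled is ∫|v| dt — sum the magnitudes of each area piece.
0–2 s: |-2| × 2 = 4 m
2–6 s: |4| × 4 = 16 m
Total distance = 20 m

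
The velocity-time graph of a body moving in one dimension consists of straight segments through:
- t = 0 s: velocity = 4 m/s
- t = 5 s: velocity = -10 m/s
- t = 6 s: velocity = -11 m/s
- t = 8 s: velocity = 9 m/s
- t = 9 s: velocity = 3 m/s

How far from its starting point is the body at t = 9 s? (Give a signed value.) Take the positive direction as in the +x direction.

-21.5 m

Displacement is the signed area under the v-t curve.
0–5 s: ½(4 + -10)(5) = -15 m
5–6 s: ½(-10 + -11)(1) = -10.5 m
6–8 s: ½(-11 + 9)(2) = -2 m
8–9 s: ½(9 + 3)(1) = 6 m
Net displacement = -21.5 m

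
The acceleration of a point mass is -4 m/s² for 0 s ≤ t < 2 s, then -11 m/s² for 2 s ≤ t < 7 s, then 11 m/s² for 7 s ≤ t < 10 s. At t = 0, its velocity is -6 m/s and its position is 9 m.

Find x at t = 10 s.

On each constant-a segment, Δv = aΔt and Δx = v₀Δt + ½aΔt²; chain segment to segment.
0–2 s: v starts -6 m/s; Δx = -6·2 + ½·-4·2² = -20 m; v ends -14 m/s.
2–7 s: v starts -14 m/s; Δx = -14·5 + ½·-11·5² = -207.5 m; v ends -69 m/s.
7–10 s: v starts -69 m/s; Δx = -69·3 + ½·11·3² = -157.5 m; v ends -36 m/s.
x(10) = 9 + Σ Δx = -376 m.

-376 m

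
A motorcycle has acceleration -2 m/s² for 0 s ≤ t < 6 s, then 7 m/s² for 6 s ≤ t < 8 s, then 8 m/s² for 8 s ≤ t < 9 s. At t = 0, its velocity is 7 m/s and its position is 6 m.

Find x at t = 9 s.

On each constant-a segment, Δv = aΔt and Δx = v₀Δt + ½aΔt²; chain segment to segment.
0–6 s: v starts 7 m/s; Δx = 7·6 + ½·-2·6² = 6 m; v ends -5 m/s.
6–8 s: v starts -5 m/s; Δx = -5·2 + ½·7·2² = 4 m; v ends 9 m/s.
8–9 s: v starts 9 m/s; Δx = 9·1 + ½·8·1² = 13 m; v ends 17 m/s.
x(9) = 6 + Σ Δx = 29 m.

29 m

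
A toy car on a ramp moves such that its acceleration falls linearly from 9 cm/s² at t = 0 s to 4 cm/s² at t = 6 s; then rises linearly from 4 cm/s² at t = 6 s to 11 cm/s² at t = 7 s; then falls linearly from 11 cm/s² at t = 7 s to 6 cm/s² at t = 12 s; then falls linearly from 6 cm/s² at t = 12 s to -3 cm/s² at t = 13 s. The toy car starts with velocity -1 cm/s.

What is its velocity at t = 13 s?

Δv equals the area under the a-t graph; then v = v₀ + Δv.
0–6 s: ½(9 + 4)(6) = 39 cm/s
6–7 s: ½(4 + 11)(1) = 7.5 cm/s
7–12 s: ½(11 + 6)(5) = 42.5 cm/s
12–13 s: ½(6 + -3)(1) = 1.5 cm/s
Δv = 90.5 cm/s, so v(13) = -1 + (90.5) = 89.5 cm/s.

89.5 cm/s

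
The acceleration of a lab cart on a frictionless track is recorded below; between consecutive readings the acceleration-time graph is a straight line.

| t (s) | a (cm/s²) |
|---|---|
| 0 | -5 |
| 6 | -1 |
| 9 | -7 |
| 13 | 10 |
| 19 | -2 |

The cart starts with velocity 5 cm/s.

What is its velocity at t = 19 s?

Δv equals the area under the a-t graph; then v = v₀ + Δv.
0–6 s: ½(-5 + -1)(6) = -18 cm/s
6–9 s: ½(-1 + -7)(3) = -12 cm/s
9–13 s: ½(-7 + 10)(4) = 6 cm/s
13–19 s: ½(10 + -2)(6) = 24 cm/s
Δv = 0 cm/s, so v(19) = 5 + (0) = 5 cm/s.

5 cm/s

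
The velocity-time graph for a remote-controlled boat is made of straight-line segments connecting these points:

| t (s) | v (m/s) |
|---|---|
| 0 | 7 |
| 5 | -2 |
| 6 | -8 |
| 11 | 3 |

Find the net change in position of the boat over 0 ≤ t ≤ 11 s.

-5 m

Displacement is the signed area under the v-t curve.
0–5 s: ½(7 + -2)(5) = 12.5 m
5–6 s: ½(-2 + -8)(1) = -5 m
6–11 s: ½(-8 + 3)(5) = -12.5 m
Net displacement = -5 m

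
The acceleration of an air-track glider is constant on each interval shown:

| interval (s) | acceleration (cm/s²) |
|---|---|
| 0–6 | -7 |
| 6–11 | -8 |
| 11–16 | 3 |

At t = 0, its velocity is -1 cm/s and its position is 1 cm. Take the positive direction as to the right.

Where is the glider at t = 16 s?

-823.5 cm

On each constant-a segment, Δv = aΔt and Δx = v₀Δt + ½aΔt²; chain segment to segment.
0–6 s: v starts -1 cm/s; Δx = -1·6 + ½·-7·6² = -132 cm; v ends -43 cm/s.
6–11 s: v starts -43 cm/s; Δx = -43·5 + ½·-8·5² = -315 cm; v ends -83 cm/s.
11–16 s: v starts -83 cm/s; Δx = -83·5 + ½·3·5² = -377.5 cm; v ends -68 cm/s.
x(16) = 1 + Σ Δx = -823.5 cm.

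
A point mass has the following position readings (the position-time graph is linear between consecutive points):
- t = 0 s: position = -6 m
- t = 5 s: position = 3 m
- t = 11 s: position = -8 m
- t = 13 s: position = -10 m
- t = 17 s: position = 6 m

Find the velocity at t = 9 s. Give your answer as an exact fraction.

Velocity is the slope of the x-t graph on 5–11 s: (-8 − 3)/(11 − 5) = -11/6 m/s.

-11/6 m/s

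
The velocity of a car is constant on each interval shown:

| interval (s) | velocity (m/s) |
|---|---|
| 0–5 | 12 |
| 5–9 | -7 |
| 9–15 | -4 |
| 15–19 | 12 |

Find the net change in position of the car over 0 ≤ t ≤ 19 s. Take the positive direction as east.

56 m

Net displacement equals the area under the velocity-time graph (areas below the axis count negative).
0–5 s: 12 × 5 = 60 m
5–9 s: -7 × 4 = -28 m
9–15 s: -4 × 6 = -24 m
15–19 s: 12 × 4 = 48 m
Net displacement = 56 m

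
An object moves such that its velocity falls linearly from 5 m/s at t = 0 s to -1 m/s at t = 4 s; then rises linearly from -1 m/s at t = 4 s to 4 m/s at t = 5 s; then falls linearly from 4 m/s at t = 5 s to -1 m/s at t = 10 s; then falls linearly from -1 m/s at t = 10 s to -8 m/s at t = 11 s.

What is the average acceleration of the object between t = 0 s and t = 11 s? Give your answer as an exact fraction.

-13/11 m/s²

Average acceleration = Δv/Δt = (-8 − 5)/(11 − 0) = -13/11 m/s².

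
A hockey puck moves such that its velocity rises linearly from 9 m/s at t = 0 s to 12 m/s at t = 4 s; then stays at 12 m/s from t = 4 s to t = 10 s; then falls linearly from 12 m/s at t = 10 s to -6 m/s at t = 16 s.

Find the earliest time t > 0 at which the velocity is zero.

t = 14 s

v changes sign on 10–16 s (from 12 to -6); the graph is linear there, so v = 0 at t = 10 + (-12)·(16 − 10)/(-6 − 12) = 14 s.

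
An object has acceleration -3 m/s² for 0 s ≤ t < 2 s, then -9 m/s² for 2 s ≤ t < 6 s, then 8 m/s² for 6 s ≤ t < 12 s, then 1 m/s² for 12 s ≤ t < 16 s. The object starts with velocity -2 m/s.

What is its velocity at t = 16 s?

Δv equals the area under the a-t graph; then v = v₀ + Δv.
0–2 s: -3 × 2 = -6 m/s
2–6 s: -9 × 4 = -36 m/s
6–12 s: 8 × 6 = 48 m/s
12–16 s: 1 × 4 = 4 m/s
Δv = 10 m/s, so v(16) = -2 + (10) = 8 m/s.

8 m/s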